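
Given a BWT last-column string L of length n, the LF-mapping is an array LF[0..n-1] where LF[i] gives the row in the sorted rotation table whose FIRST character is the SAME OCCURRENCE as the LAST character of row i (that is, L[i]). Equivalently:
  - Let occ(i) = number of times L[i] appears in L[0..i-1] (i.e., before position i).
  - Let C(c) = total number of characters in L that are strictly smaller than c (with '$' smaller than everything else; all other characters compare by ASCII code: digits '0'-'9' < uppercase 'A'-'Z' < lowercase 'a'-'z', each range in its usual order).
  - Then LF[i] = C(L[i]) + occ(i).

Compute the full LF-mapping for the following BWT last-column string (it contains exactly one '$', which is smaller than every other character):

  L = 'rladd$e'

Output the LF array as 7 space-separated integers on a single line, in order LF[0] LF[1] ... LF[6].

Char counts: '$':1, 'a':1, 'd':2, 'e':1, 'l':1, 'r':1
C (first-col start): C('$')=0, C('a')=1, C('d')=2, C('e')=4, C('l')=5, C('r')=6
L[0]='r': occ=0, LF[0]=C('r')+0=6+0=6
L[1]='l': occ=0, LF[1]=C('l')+0=5+0=5
L[2]='a': occ=0, LF[2]=C('a')+0=1+0=1
L[3]='d': occ=0, LF[3]=C('d')+0=2+0=2
L[4]='d': occ=1, LF[4]=C('d')+1=2+1=3
L[5]='$': occ=0, LF[5]=C('$')+0=0+0=0
L[6]='e': occ=0, LF[6]=C('e')+0=4+0=4

Answer: 6 5 1 2 3 0 4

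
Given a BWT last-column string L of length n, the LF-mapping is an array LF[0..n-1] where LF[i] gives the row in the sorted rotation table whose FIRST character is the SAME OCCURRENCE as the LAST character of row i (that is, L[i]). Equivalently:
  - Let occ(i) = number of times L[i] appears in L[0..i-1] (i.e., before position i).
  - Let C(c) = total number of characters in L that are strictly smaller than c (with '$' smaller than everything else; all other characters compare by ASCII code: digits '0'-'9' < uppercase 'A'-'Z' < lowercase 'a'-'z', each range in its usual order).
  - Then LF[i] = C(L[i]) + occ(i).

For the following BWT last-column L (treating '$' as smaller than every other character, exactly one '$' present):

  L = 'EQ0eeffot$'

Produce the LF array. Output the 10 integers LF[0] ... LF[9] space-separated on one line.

Answer: 2 3 1 4 5 6 7 8 9 0

Derivation:
Char counts: '$':1, '0':1, 'E':1, 'Q':1, 'e':2, 'f':2, 'o':1, 't':1
C (first-col start): C('$')=0, C('0')=1, C('E')=2, C('Q')=3, C('e')=4, C('f')=6, C('o')=8, C('t')=9
L[0]='E': occ=0, LF[0]=C('E')+0=2+0=2
L[1]='Q': occ=0, LF[1]=C('Q')+0=3+0=3
L[2]='0': occ=0, LF[2]=C('0')+0=1+0=1
L[3]='e': occ=0, LF[3]=C('e')+0=4+0=4
L[4]='e': occ=1, LF[4]=C('e')+1=4+1=5
L[5]='f': occ=0, LF[5]=C('f')+0=6+0=6
L[6]='f': occ=1, LF[6]=C('f')+1=6+1=7
L[7]='o': occ=0, LF[7]=C('o')+0=8+0=8
L[8]='t': occ=0, LF[8]=C('t')+0=9+0=9
L[9]='$': occ=0, LF[9]=C('$')+0=0+0=0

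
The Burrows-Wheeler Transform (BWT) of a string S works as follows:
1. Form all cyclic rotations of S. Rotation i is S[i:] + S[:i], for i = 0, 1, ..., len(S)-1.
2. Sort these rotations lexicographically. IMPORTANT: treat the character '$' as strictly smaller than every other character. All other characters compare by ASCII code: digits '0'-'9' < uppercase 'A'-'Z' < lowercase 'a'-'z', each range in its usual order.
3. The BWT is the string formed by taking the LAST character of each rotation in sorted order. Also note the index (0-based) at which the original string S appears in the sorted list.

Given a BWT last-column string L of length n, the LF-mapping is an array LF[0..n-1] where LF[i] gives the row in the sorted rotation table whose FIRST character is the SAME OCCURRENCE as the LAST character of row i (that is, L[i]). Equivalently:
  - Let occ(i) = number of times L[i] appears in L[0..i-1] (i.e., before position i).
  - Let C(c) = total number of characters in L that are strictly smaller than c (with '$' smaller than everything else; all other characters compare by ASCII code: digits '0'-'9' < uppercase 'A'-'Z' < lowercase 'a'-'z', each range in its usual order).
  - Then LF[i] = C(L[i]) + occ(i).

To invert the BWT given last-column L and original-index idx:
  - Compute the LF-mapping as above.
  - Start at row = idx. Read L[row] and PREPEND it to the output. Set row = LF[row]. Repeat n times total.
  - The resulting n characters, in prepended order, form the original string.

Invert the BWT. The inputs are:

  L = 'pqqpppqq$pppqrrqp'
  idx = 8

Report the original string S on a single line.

Answer: prqrqqpqpqppppqp$

Derivation:
LF mapping: 1 9 10 2 3 4 11 12 0 5 6 7 13 15 16 14 8
Walk LF starting at row 8, prepending L[row]:
  step 1: row=8, L[8]='$', prepend. Next row=LF[8]=0
  step 2: row=0, L[0]='p', prepend. Next row=LF[0]=1
  step 3: row=1, L[1]='q', prepend. Next row=LF[1]=9
  step 4: row=9, L[9]='p', prepend. Next row=LF[9]=5
  step 5: row=5, L[5]='p', prepend. Next row=LF[5]=4
  step 6: row=4, L[4]='p', prepend. Next row=LF[4]=3
  step 7: row=3, L[3]='p', prepend. Next row=LF[3]=2
  step 8: row=2, L[2]='q', prepend. Next row=LF[2]=10
  step 9: row=10, L[10]='p', prepend. Next row=LF[10]=6
  step 10: row=6, L[6]='q', prepend. Next row=LF[6]=11
  step 11: row=11, L[11]='p', prepend. Next row=LF[11]=7
  step 12: row=7, L[7]='q', prepend. Next row=LF[7]=12
  step 13: row=12, L[12]='q', prepend. Next row=LF[12]=13
  step 14: row=13, L[13]='r', prepend. Next row=LF[13]=15
  step 15: row=15, L[15]='q', prepend. Next row=LF[15]=14
  step 16: row=14, L[14]='r', prepend. Next row=LF[14]=16
  step 17: row=16, L[16]='p', prepend. Next row=LF[16]=8
Reversed output: prqrqqpqpqppppqp$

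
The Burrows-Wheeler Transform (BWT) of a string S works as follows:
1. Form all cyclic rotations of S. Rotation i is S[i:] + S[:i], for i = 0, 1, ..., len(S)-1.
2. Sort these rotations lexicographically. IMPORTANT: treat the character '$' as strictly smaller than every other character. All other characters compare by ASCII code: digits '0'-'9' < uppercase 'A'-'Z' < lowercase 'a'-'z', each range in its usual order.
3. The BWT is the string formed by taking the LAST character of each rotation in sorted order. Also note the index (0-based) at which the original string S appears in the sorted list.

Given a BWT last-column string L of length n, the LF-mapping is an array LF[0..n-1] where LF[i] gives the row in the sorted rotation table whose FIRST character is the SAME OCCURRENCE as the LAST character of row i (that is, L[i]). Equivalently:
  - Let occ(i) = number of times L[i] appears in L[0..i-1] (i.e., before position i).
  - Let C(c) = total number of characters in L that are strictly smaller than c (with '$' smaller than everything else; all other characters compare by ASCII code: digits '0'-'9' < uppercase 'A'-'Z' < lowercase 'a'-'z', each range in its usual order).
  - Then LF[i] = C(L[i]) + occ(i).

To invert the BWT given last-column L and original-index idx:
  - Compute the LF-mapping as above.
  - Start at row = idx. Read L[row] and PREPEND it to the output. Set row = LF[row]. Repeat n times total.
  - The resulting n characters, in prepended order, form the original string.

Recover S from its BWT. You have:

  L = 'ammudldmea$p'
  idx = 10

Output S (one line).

Answer: puddlemamma$

Derivation:
LF mapping: 1 7 8 11 3 6 4 9 5 2 0 10
Walk LF starting at row 10, prepending L[row]:
  step 1: row=10, L[10]='$', prepend. Next row=LF[10]=0
  step 2: row=0, L[0]='a', prepend. Next row=LF[0]=1
  step 3: row=1, L[1]='m', prepend. Next row=LF[1]=7
  step 4: row=7, L[7]='m', prepend. Next row=LF[7]=9
  step 5: row=9, L[9]='a', prepend. Next row=LF[9]=2
  step 6: row=2, L[2]='m', prepend. Next row=LF[2]=8
  step 7: row=8, L[8]='e', prepend. Next row=LF[8]=5
  step 8: row=5, L[5]='l', prepend. Next row=LF[5]=6
  step 9: row=6, L[6]='d', prepend. Next row=LF[6]=4
  step 10: row=4, L[4]='d', prepend. Next row=LF[4]=3
  step 11: row=3, L[3]='u', prepend. Next row=LF[3]=11
  step 12: row=11, L[11]='p', prepend. Next row=LF[11]=10
Reversed output: puddlemamma$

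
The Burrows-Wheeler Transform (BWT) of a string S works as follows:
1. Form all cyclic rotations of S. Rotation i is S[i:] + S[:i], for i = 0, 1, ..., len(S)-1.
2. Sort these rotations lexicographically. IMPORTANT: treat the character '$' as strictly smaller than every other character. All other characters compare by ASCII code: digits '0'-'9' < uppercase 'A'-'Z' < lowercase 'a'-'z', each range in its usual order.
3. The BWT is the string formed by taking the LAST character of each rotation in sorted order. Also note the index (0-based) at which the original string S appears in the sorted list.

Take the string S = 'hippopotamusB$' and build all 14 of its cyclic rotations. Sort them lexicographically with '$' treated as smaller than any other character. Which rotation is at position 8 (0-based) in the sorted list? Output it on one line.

All 14 rotations (rotation i = S[i:]+S[:i]):
  rot[0] = hippopotamusB$
  rot[1] = ippopotamusB$h
  rot[2] = ppopotamusB$hi
  rot[3] = popotamusB$hip
  rot[4] = opotamusB$hipp
  rot[5] = potamusB$hippo
  rot[6] = otamusB$hippop
  rot[7] = tamusB$hippopo
  rot[8] = amusB$hippopot
  rot[9] = musB$hippopota
  rot[10] = usB$hippopotam
  rot[11] = sB$hippopotamu
  rot[12] = B$hippopotamus
  rot[13] = $hippopotamusB
Sorted (with $ < everything):
  sorted[0] = $hippopotamusB
  sorted[1] = B$hippopotamus
  sorted[2] = amusB$hippopot
  sorted[3] = hippopotamusB$
  sorted[4] = ippopotamusB$h
  sorted[5] = musB$hippopota
  sorted[6] = opotamusB$hipp
  sorted[7] = otamusB$hippop
  sorted[8] = popotamusB$hip
  sorted[9] = potamusB$hippo
  sorted[10] = ppopotamusB$hi
  sorted[11] = sB$hippopotamu
  sorted[12] = tamusB$hippopo
  sorted[13] = usB$hippopotam
sorted[8] = popotamusB$hip

Answer: popotamusB$hip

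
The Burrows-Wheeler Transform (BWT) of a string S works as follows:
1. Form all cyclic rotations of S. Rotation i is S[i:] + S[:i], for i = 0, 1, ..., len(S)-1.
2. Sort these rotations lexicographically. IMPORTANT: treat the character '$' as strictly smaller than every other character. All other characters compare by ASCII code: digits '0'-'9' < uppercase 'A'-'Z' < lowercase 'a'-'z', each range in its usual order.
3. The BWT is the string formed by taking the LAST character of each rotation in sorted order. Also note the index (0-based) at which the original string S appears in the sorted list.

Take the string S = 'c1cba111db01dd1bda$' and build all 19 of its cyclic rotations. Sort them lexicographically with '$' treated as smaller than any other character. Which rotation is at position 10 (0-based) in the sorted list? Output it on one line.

Answer: b01dd1bda$c1cba111d

Derivation:
All 19 rotations (rotation i = S[i:]+S[:i]):
  rot[0] = c1cba111db01dd1bda$
  rot[1] = 1cba111db01dd1bda$c
  rot[2] = cba111db01dd1bda$c1
  rot[3] = ba111db01dd1bda$c1c
  rot[4] = a111db01dd1bda$c1cb
  rot[5] = 111db01dd1bda$c1cba
  rot[6] = 11db01dd1bda$c1cba1
  rot[7] = 1db01dd1bda$c1cba11
  rot[8] = db01dd1bda$c1cba111
  rot[9] = b01dd1bda$c1cba111d
  rot[10] = 01dd1bda$c1cba111db
  rot[11] = 1dd1bda$c1cba111db0
  rot[12] = dd1bda$c1cba111db01
  rot[13] = d1bda$c1cba111db01d
  rot[14] = 1bda$c1cba111db01dd
  rot[15] = bda$c1cba111db01dd1
  rot[16] = da$c1cba111db01dd1b
  rot[17] = a$c1cba111db01dd1bd
  rot[18] = $c1cba111db01dd1bda
Sorted (with $ < everything):
  sorted[0] = $c1cba111db01dd1bda
  sorted[1] = 01dd1bda$c1cba111db
  sorted[2] = 111db01dd1bda$c1cba
  sorted[3] = 11db01dd1bda$c1cba1
  sorted[4] = 1bda$c1cba111db01dd
  sorted[5] = 1cba111db01dd1bda$c
  sorted[6] = 1db01dd1bda$c1cba11
  sorted[7] = 1dd1bda$c1cba111db0
  sorted[8] = a$c1cba111db01dd1bd
  sorted[9] = a111db01dd1bda$c1cb
  sorted[10] = b01dd1bda$c1cba111d
  sorted[11] = ba111db01dd1bda$c1c
  sorted[12] = bda$c1cba111db01dd1
  sorted[13] = c1cba111db01dd1bda$
  sorted[14] = cba111db01dd1bda$c1
  sorted[15] = d1bda$c1cba111db01d
  sorted[16] = da$c1cba111db01dd1b
  sorted[17] = db01dd1bda$c1cba111
  sorted[18] = dd1bda$c1cba111db01
sorted[10] = b01dd1bda$c1cba111d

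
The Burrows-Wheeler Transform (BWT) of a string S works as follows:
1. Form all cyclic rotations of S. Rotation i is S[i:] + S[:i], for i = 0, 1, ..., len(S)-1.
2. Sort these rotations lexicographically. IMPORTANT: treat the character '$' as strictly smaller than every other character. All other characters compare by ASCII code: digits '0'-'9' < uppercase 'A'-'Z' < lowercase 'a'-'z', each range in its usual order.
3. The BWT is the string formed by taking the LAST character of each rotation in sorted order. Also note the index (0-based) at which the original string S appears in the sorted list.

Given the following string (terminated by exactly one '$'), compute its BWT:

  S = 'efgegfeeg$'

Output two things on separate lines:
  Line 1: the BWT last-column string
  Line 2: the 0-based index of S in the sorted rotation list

Answer: gf$eggeefe
2

Derivation:
All 10 rotations (rotation i = S[i:]+S[:i]):
  rot[0] = efgegfeeg$
  rot[1] = fgegfeeg$e
  rot[2] = gegfeeg$ef
  rot[3] = egfeeg$efg
  rot[4] = gfeeg$efge
  rot[5] = feeg$efgeg
  rot[6] = eeg$efgegf
  rot[7] = eg$efgegfe
  rot[8] = g$efgegfee
  rot[9] = $efgegfeeg
Sorted (with $ < everything):
  sorted[0] = $efgegfeeg  (last char: 'g')
  sorted[1] = eeg$efgegf  (last char: 'f')
  sorted[2] = efgegfeeg$  (last char: '$')
  sorted[3] = eg$efgegfe  (last char: 'e')
  sorted[4] = egfeeg$efg  (last char: 'g')
  sorted[5] = feeg$efgeg  (last char: 'g')
  sorted[6] = fgegfeeg$e  (last char: 'e')
  sorted[7] = g$efgegfee  (last char: 'e')
  sorted[8] = gegfeeg$ef  (last char: 'f')
  sorted[9] = gfeeg$efge  (last char: 'e')
Last column: gf$eggeefe
Original string S is at sorted index 2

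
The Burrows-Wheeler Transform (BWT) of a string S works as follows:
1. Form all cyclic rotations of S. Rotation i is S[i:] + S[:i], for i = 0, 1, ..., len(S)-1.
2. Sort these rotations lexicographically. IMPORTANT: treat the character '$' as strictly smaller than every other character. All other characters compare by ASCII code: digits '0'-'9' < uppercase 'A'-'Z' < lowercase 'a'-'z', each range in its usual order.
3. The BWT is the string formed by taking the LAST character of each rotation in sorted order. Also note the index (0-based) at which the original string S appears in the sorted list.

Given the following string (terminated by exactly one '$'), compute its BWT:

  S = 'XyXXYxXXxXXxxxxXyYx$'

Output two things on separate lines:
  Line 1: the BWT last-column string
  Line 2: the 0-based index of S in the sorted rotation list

All 20 rotations (rotation i = S[i:]+S[:i]):
  rot[0] = XyXXYxXXxXXxxxxXyYx$
  rot[1] = yXXYxXXxXXxxxxXyYx$X
  rot[2] = XXYxXXxXXxxxxXyYx$Xy
  rot[3] = XYxXXxXXxxxxXyYx$XyX
  rot[4] = YxXXxXXxxxxXyYx$XyXX
  rot[5] = xXXxXXxxxxXyYx$XyXXY
  rot[6] = XXxXXxxxxXyYx$XyXXYx
  rot[7] = XxXXxxxxXyYx$XyXXYxX
  rot[8] = xXXxxxxXyYx$XyXXYxXX
  rot[9] = XXxxxxXyYx$XyXXYxXXx
  rot[10] = XxxxxXyYx$XyXXYxXXxX
  rot[11] = xxxxXyYx$XyXXYxXXxXX
  rot[12] = xxxXyYx$XyXXYxXXxXXx
  rot[13] = xxXyYx$XyXXYxXXxXXxx
  rot[14] = xXyYx$XyXXYxXXxXXxxx
  rot[15] = XyYx$XyXXYxXXxXXxxxx
  rot[16] = yYx$XyXXYxXXxXXxxxxX
  rot[17] = Yx$XyXXYxXXxXXxxxxXy
  rot[18] = x$XyXXYxXXxXXxxxxXyY
  rot[19] = $XyXXYxXXxXXxxxxXyYx
Sorted (with $ < everything):
  sorted[0] = $XyXXYxXXxXXxxxxXyYx  (last char: 'x')
  sorted[1] = XXYxXXxXXxxxxXyYx$Xy  (last char: 'y')
  sorted[2] = XXxXXxxxxXyYx$XyXXYx  (last char: 'x')
  sorted[3] = XXxxxxXyYx$XyXXYxXXx  (last char: 'x')
  sorted[4] = XYxXXxXXxxxxXyYx$XyX  (last char: 'X')
  sorted[5] = XxXXxxxxXyYx$XyXXYxX  (last char: 'X')
  sorted[6] = XxxxxXyYx$XyXXYxXXxX  (last char: 'X')
  sorted[7] = XyXXYxXXxXXxxxxXyYx$  (last char: '$')
  sorted[8] = XyYx$XyXXYxXXxXXxxxx  (last char: 'x')
  sorted[9] = Yx$XyXXYxXXxXXxxxxXy  (last char: 'y')
  sorted[10] = YxXXxXXxxxxXyYx$XyXX  (last char: 'X')
  sorted[11] = x$XyXXYxXXxXXxxxxXyY  (last char: 'Y')
  sorted[12] = xXXxXXxxxxXyYx$XyXXY  (last char: 'Y')
  sorted[13] = xXXxxxxXyYx$XyXXYxXX  (last char: 'X')
  sorted[14] = xXyYx$XyXXYxXXxXXxxx  (last char: 'x')
  sorted[15] = xxXyYx$XyXXYxXXxXXxx  (last char: 'x')
  sorted[16] = xxxXyYx$XyXXYxXXxXXx  (last char: 'x')
  sorted[17] = xxxxXyYx$XyXXYxXXxXX  (last char: 'X')
  sorted[18] = yXXYxXXxXXxxxxXyYx$X  (last char: 'X')
  sorted[19] = yYx$XyXXYxXXxXXxxxxX  (last char: 'X')
Last column: xyxxXXX$xyXYYXxxxXXX
Original string S is at sorted index 7

Answer: xyxxXXX$xyXYYXxxxXXX
7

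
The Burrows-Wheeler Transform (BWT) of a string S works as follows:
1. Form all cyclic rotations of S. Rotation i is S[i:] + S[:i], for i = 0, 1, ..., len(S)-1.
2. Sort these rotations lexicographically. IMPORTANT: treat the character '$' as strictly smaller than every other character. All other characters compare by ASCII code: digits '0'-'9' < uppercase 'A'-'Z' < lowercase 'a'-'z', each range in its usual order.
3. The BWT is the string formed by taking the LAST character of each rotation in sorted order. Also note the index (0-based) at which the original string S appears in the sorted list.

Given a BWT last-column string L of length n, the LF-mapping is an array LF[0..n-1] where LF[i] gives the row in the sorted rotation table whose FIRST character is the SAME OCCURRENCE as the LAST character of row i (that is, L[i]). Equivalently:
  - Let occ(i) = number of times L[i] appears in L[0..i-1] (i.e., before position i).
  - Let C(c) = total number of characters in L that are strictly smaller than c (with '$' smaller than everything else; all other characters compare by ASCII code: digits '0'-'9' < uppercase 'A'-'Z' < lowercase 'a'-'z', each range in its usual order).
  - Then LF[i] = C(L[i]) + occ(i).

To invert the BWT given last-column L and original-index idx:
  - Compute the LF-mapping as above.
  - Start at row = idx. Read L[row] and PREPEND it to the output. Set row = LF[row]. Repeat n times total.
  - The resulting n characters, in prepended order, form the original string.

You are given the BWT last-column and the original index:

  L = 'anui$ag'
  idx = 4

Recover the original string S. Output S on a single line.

Answer: iguana$

Derivation:
LF mapping: 1 5 6 4 0 2 3
Walk LF starting at row 4, prepending L[row]:
  step 1: row=4, L[4]='$', prepend. Next row=LF[4]=0
  step 2: row=0, L[0]='a', prepend. Next row=LF[0]=1
  step 3: row=1, L[1]='n', prepend. Next row=LF[1]=5
  step 4: row=5, L[5]='a', prepend. Next row=LF[5]=2
  step 5: row=2, L[2]='u', prepend. Next row=LF[2]=6
  step 6: row=6, L[6]='g', prepend. Next row=LF[6]=3
  step 7: row=3, L[3]='i', prepend. Next row=LF[3]=4
Reversed output: iguana$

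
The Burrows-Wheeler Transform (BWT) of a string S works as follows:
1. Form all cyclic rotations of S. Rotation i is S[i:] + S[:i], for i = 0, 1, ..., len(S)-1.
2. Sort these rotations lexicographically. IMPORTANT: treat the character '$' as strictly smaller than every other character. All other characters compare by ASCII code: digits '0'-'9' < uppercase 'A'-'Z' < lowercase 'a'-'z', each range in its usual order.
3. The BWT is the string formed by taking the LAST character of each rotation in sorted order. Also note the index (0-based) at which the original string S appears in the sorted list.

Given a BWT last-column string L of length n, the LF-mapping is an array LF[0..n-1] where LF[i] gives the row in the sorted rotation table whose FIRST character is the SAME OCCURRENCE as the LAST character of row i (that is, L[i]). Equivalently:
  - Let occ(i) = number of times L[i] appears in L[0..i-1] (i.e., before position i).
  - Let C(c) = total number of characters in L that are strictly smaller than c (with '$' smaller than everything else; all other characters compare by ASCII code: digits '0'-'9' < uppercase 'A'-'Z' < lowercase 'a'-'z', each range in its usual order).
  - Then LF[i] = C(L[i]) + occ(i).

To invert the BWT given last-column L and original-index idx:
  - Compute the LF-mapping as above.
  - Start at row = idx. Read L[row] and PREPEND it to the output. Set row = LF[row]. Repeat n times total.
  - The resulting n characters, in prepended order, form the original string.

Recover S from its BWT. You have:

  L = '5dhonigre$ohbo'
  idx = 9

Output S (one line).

Answer: neighborhood5$

Derivation:
LF mapping: 1 3 6 10 9 8 5 13 4 0 11 7 2 12
Walk LF starting at row 9, prepending L[row]:
  step 1: row=9, L[9]='$', prepend. Next row=LF[9]=0
  step 2: row=0, L[0]='5', prepend. Next row=LF[0]=1
  step 3: row=1, L[1]='d', prepend. Next row=LF[1]=3
  step 4: row=3, L[3]='o', prepend. Next row=LF[3]=10
  step 5: row=10, L[10]='o', prepend. Next row=LF[10]=11
  step 6: row=11, L[11]='h', prepend. Next row=LF[11]=7
  step 7: row=7, L[7]='r', prepend. Next row=LF[7]=13
  step 8: row=13, L[13]='o', prepend. Next row=LF[13]=12
  step 9: row=12, L[12]='b', prepend. Next row=LF[12]=2
  step 10: row=2, L[2]='h', prepend. Next row=LF[2]=6
  step 11: row=6, L[6]='g', prepend. Next row=LF[6]=5
  step 12: row=5, L[5]='i', prepend. Next row=LF[5]=8
  step 13: row=8, L[8]='e', prepend. Next row=LF[8]=4
  step 14: row=4, L[4]='n', prepend. Next row=LF[4]=9
Reversed output: neighborhood5$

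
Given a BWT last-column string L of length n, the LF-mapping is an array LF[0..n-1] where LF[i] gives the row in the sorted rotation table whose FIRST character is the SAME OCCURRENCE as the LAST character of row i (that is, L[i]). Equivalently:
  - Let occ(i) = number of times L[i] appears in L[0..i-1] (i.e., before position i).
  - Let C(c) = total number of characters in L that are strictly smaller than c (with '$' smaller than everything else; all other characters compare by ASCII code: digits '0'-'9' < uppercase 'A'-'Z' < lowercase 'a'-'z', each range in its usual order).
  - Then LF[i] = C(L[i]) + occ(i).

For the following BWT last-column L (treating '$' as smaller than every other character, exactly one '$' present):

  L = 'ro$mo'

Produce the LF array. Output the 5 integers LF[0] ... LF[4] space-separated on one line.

Answer: 4 2 0 1 3

Derivation:
Char counts: '$':1, 'm':1, 'o':2, 'r':1
C (first-col start): C('$')=0, C('m')=1, C('o')=2, C('r')=4
L[0]='r': occ=0, LF[0]=C('r')+0=4+0=4
L[1]='o': occ=0, LF[1]=C('o')+0=2+0=2
L[2]='$': occ=0, LF[2]=C('$')+0=0+0=0
L[3]='m': occ=0, LF[3]=C('m')+0=1+0=1
L[4]='o': occ=1, LF[4]=C('o')+1=2+1=3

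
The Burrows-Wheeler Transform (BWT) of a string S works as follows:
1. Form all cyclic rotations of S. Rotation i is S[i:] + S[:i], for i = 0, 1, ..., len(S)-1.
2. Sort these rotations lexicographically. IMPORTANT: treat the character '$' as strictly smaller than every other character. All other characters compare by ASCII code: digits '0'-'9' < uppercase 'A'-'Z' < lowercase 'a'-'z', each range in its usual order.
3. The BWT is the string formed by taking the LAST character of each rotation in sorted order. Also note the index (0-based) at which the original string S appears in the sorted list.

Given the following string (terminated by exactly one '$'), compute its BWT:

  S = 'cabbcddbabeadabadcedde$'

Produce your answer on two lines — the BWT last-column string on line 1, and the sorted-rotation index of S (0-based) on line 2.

Answer: edcbebdaaba$bdadaceddbc
11

Derivation:
All 23 rotations (rotation i = S[i:]+S[:i]):
  rot[0] = cabbcddbabeadabadcedde$
  rot[1] = abbcddbabeadabadcedde$c
  rot[2] = bbcddbabeadabadcedde$ca
  rot[3] = bcddbabeadabadcedde$cab
  rot[4] = cddbabeadabadcedde$cabb
  rot[5] = ddbabeadabadcedde$cabbc
  rot[6] = dbabeadabadcedde$cabbcd
  rot[7] = babeadabadcedde$cabbcdd
  rot[8] = abeadabadcedde$cabbcddb
  rot[9] = beadabadcedde$cabbcddba
  rot[10] = eadabadcedde$cabbcddbab
  rot[11] = adabadcedde$cabbcddbabe
  rot[12] = dabadcedde$cabbcddbabea
  rot[13] = abadcedde$cabbcddbabead
  rot[14] = badcedde$cabbcddbabeada
  rot[15] = adcedde$cabbcddbabeadab
  rot[16] = dcedde$cabbcddbabeadaba
  rot[17] = cedde$cabbcddbabeadabad
  rot[18] = edde$cabbcddbabeadabadc
  rot[19] = dde$cabbcddbabeadabadce
  rot[20] = de$cabbcddbabeadabadced
  rot[21] = e$cabbcddbabeadabadcedd
  rot[22] = $cabbcddbabeadabadcedde
Sorted (with $ < everything):
  sorted[0] = $cabbcddbabeadabadcedde  (last char: 'e')
  sorted[1] = abadcedde$cabbcddbabead  (last char: 'd')
  sorted[2] = abbcddbabeadabadcedde$c  (last char: 'c')
  sorted[3] = abeadabadcedde$cabbcddb  (last char: 'b')
  sorted[4] = adabadcedde$cabbcddbabe  (last char: 'e')
  sorted[5] = adcedde$cabbcddbabeadab  (last char: 'b')
  sorted[6] = babeadabadcedde$cabbcdd  (last char: 'd')
  sorted[7] = badcedde$cabbcddbabeada  (last char: 'a')
  sorted[8] = bbcddbabeadabadcedde$ca  (last char: 'a')
  sorted[9] = bcddbabeadabadcedde$cab  (last char: 'b')
  sorted[10] = beadabadcedde$cabbcddba  (last char: 'a')
  sorted[11] = cabbcddbabeadabadcedde$  (last char: '$')
  sorted[12] = cddbabeadabadcedde$cabb  (last char: 'b')
  sorted[13] = cedde$cabbcddbabeadabad  (last char: 'd')
  sorted[14] = dabadcedde$cabbcddbabea  (last char: 'a')
  sorted[15] = dbabeadabadcedde$cabbcd  (last char: 'd')
  sorted[16] = dcedde$cabbcddbabeadaba  (last char: 'a')
  sorted[17] = ddbabeadabadcedde$cabbc  (last char: 'c')
  sorted[18] = dde$cabbcddbabeadabadce  (last char: 'e')
  sorted[19] = de$cabbcddbabeadabadced  (last char: 'd')
  sorted[20] = e$cabbcddbabeadabadcedd  (last char: 'd')
  sorted[21] = eadabadcedde$cabbcddbab  (last char: 'b')
  sorted[22] = edde$cabbcddbabeadabadc  (last char: 'c')
Last column: edcbebdaaba$bdadaceddbc
Original string S is at sorted index 11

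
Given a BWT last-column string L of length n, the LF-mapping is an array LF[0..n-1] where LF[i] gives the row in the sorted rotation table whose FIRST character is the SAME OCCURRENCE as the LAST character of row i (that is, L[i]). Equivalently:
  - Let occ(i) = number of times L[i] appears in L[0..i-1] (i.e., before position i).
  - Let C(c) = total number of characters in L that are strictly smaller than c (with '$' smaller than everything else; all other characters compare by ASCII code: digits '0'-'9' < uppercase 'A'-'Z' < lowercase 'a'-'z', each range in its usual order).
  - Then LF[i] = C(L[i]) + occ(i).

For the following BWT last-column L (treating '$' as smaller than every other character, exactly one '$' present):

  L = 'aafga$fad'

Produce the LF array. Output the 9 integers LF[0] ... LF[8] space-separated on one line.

Answer: 1 2 6 8 3 0 7 4 5

Derivation:
Char counts: '$':1, 'a':4, 'd':1, 'f':2, 'g':1
C (first-col start): C('$')=0, C('a')=1, C('d')=5, C('f')=6, C('g')=8
L[0]='a': occ=0, LF[0]=C('a')+0=1+0=1
L[1]='a': occ=1, LF[1]=C('a')+1=1+1=2
L[2]='f': occ=0, LF[2]=C('f')+0=6+0=6
L[3]='g': occ=0, LF[3]=C('g')+0=8+0=8
L[4]='a': occ=2, LF[4]=C('a')+2=1+2=3
L[5]='$': occ=0, LF[5]=C('$')+0=0+0=0
L[6]='f': occ=1, LF[6]=C('f')+1=6+1=7
L[7]='a': occ=3, LF[7]=C('a')+3=1+3=4
L[8]='d': occ=0, LF[8]=C('d')+0=5+0=5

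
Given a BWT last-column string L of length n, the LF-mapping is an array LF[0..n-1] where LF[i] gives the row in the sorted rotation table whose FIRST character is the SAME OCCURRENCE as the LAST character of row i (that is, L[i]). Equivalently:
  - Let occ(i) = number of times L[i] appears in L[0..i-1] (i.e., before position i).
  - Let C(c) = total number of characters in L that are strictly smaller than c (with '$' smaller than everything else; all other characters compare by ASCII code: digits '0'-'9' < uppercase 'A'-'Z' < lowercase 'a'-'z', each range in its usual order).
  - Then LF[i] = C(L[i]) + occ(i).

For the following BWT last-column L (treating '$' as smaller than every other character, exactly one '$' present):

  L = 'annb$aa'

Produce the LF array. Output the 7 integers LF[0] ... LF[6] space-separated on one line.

Answer: 1 5 6 4 0 2 3

Derivation:
Char counts: '$':1, 'a':3, 'b':1, 'n':2
C (first-col start): C('$')=0, C('a')=1, C('b')=4, C('n')=5
L[0]='a': occ=0, LF[0]=C('a')+0=1+0=1
L[1]='n': occ=0, LF[1]=C('n')+0=5+0=5
L[2]='n': occ=1, LF[2]=C('n')+1=5+1=6
L[3]='b': occ=0, LF[3]=C('b')+0=4+0=4
L[4]='$': occ=0, LF[4]=C('$')+0=0+0=0
L[5]='a': occ=1, LF[5]=C('a')+1=1+1=2
L[6]='a': occ=2, LF[6]=C('a')+2=1+2=3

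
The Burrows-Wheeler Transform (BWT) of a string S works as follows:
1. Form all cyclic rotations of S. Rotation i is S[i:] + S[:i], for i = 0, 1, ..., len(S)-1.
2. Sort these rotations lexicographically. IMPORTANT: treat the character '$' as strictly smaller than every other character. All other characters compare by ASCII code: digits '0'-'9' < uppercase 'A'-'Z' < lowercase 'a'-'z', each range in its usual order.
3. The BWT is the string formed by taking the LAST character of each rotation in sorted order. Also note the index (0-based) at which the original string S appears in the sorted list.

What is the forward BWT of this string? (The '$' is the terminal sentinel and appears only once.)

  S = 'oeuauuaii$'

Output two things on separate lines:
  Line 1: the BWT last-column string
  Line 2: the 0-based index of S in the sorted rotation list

Answer: iuuoia$uea
6

Derivation:
All 10 rotations (rotation i = S[i:]+S[:i]):
  rot[0] = oeuauuaii$
  rot[1] = euauuaii$o
  rot[2] = uauuaii$oe
  rot[3] = auuaii$oeu
  rot[4] = uuaii$oeua
  rot[5] = uaii$oeuau
  rot[6] = aii$oeuauu
  rot[7] = ii$oeuauua
  rot[8] = i$oeuauuai
  rot[9] = $oeuauuaii
Sorted (with $ < everything):
  sorted[0] = $oeuauuaii  (last char: 'i')
  sorted[1] = aii$oeuauu  (last char: 'u')
  sorted[2] = auuaii$oeu  (last char: 'u')
  sorted[3] = euauuaii$o  (last char: 'o')
  sorted[4] = i$oeuauuai  (last char: 'i')
  sorted[5] = ii$oeuauua  (last char: 'a')
  sorted[6] = oeuauuaii$  (last char: '$')
  sorted[7] = uaii$oeuau  (last char: 'u')
  sorted[8] = uauuaii$oe  (last char: 'e')
  sorted[9] = uuaii$oeua  (last char: 'a')
Last column: iuuoia$uea
Original string S is at sorted index 6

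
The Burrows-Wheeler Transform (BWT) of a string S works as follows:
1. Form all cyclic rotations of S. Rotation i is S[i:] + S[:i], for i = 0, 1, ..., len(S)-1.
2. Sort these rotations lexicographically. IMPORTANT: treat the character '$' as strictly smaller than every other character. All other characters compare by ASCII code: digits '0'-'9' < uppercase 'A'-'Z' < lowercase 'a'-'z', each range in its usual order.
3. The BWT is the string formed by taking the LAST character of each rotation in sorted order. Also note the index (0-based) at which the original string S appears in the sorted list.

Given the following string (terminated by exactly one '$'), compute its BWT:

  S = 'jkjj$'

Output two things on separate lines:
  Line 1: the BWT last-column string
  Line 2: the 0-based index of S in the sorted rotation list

All 5 rotations (rotation i = S[i:]+S[:i]):
  rot[0] = jkjj$
  rot[1] = kjj$j
  rot[2] = jj$jk
  rot[3] = j$jkj
  rot[4] = $jkjj
Sorted (with $ < everything):
  sorted[0] = $jkjj  (last char: 'j')
  sorted[1] = j$jkj  (last char: 'j')
  sorted[2] = jj$jk  (last char: 'k')
  sorted[3] = jkjj$  (last char: '$')
  sorted[4] = kjj$j  (last char: 'j')
Last column: jjk$j
Original string S is at sorted index 3

Answer: jjk$j
3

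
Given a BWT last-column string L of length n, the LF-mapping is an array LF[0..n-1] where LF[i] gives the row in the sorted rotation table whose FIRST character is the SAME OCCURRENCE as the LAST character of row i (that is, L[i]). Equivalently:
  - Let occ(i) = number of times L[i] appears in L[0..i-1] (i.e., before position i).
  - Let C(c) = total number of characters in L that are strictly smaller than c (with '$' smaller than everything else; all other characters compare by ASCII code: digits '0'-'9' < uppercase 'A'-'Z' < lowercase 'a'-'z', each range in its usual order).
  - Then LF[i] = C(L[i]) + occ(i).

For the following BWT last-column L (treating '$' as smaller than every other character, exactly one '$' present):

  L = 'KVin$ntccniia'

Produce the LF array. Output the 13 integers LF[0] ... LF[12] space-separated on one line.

Answer: 1 2 6 9 0 10 12 4 5 11 7 8 3

Derivation:
Char counts: '$':1, 'K':1, 'V':1, 'a':1, 'c':2, 'i':3, 'n':3, 't':1
C (first-col start): C('$')=0, C('K')=1, C('V')=2, C('a')=3, C('c')=4, C('i')=6, C('n')=9, C('t')=12
L[0]='K': occ=0, LF[0]=C('K')+0=1+0=1
L[1]='V': occ=0, LF[1]=C('V')+0=2+0=2
L[2]='i': occ=0, LF[2]=C('i')+0=6+0=6
L[3]='n': occ=0, LF[3]=C('n')+0=9+0=9
L[4]='$': occ=0, LF[4]=C('$')+0=0+0=0
L[5]='n': occ=1, LF[5]=C('n')+1=9+1=10
L[6]='t': occ=0, LF[6]=C('t')+0=12+0=12
L[7]='c': occ=0, LF[7]=C('c')+0=4+0=4
L[8]='c': occ=1, LF[8]=C('c')+1=4+1=5
L[9]='n': occ=2, LF[9]=C('n')+2=9+2=11
L[10]='i': occ=1, LF[10]=C('i')+1=6+1=7
L[11]='i': occ=2, LF[11]=C('i')+2=6+2=8
L[12]='a': occ=0, LF[12]=C('a')+0=3+0=3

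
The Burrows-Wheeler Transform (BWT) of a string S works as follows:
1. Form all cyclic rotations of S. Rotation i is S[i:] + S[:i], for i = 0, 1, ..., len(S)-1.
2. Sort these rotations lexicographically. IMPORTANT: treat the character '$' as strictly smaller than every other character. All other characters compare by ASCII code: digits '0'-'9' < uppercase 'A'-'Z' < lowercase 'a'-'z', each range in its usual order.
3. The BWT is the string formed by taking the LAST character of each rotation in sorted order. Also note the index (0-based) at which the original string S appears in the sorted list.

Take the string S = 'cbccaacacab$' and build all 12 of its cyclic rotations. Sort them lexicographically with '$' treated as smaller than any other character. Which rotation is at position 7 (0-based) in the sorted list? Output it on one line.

Answer: caacacab$cbc

Derivation:
All 12 rotations (rotation i = S[i:]+S[:i]):
  rot[0] = cbccaacacab$
  rot[1] = bccaacacab$c
  rot[2] = ccaacacab$cb
  rot[3] = caacacab$cbc
  rot[4] = aacacab$cbcc
  rot[5] = acacab$cbcca
  rot[6] = cacab$cbccaa
  rot[7] = acab$cbccaac
  rot[8] = cab$cbccaaca
  rot[9] = ab$cbccaacac
  rot[10] = b$cbccaacaca
  rot[11] = $cbccaacacab
Sorted (with $ < everything):
  sorted[0] = $cbccaacacab
  sorted[1] = aacacab$cbcc
  sorted[2] = ab$cbccaacac
  sorted[3] = acab$cbccaac
  sorted[4] = acacab$cbcca
  sorted[5] = b$cbccaacaca
  sorted[6] = bccaacacab$c
  sorted[7] = caacacab$cbc
  sorted[8] = cab$cbccaaca
  sorted[9] = cacab$cbccaa
  sorted[10] = cbccaacacab$
  sorted[11] = ccaacacab$cb
sorted[7] = caacacab$cbc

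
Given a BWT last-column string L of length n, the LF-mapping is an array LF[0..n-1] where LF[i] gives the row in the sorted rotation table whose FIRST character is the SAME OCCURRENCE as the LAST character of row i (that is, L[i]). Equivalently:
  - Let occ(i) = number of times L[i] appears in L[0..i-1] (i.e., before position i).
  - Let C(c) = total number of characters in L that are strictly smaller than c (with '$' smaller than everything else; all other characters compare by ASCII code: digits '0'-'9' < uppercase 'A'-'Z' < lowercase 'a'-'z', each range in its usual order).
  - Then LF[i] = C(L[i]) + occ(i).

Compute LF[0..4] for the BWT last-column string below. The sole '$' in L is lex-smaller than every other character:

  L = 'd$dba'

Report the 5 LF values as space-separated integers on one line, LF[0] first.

Answer: 3 0 4 2 1

Derivation:
Char counts: '$':1, 'a':1, 'b':1, 'd':2
C (first-col start): C('$')=0, C('a')=1, C('b')=2, C('d')=3
L[0]='d': occ=0, LF[0]=C('d')+0=3+0=3
L[1]='$': occ=0, LF[1]=C('$')+0=0+0=0
L[2]='d': occ=1, LF[2]=C('d')+1=3+1=4
L[3]='b': occ=0, LF[3]=C('b')+0=2+0=2
L[4]='a': occ=0, LF[4]=C('a')+0=1+0=1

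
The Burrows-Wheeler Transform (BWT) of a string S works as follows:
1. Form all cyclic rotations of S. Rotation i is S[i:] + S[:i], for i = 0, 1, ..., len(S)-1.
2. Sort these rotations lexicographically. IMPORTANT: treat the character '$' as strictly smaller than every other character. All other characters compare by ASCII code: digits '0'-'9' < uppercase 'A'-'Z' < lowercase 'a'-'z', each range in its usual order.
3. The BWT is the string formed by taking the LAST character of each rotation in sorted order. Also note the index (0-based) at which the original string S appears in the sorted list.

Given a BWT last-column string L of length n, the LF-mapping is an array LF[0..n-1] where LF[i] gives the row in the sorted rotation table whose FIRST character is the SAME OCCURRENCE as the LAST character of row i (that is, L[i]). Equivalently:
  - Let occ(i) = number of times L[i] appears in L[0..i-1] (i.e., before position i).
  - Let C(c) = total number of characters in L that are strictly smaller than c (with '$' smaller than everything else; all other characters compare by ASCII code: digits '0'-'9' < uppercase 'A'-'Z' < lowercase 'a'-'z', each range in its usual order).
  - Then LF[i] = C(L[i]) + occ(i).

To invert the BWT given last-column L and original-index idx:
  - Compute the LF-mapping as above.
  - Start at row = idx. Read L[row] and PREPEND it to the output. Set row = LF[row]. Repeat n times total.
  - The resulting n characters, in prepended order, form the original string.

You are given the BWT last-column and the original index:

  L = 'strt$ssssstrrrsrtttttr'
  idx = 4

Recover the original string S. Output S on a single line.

LF mapping: 7 14 1 15 0 8 9 10 11 12 16 2 3 4 13 5 17 18 19 20 21 6
Walk LF starting at row 4, prepending L[row]:
  step 1: row=4, L[4]='$', prepend. Next row=LF[4]=0
  step 2: row=0, L[0]='s', prepend. Next row=LF[0]=7
  step 3: row=7, L[7]='s', prepend. Next row=LF[7]=10
  step 4: row=10, L[10]='t', prepend. Next row=LF[10]=16
  step 5: row=16, L[16]='t', prepend. Next row=LF[16]=17
  step 6: row=17, L[17]='t', prepend. Next row=LF[17]=18
  step 7: row=18, L[18]='t', prepend. Next row=LF[18]=19
  step 8: row=19, L[19]='t', prepend. Next row=LF[19]=20
  step 9: row=20, L[20]='t', prepend. Next row=LF[20]=21
  step 10: row=21, L[21]='r', prepend. Next row=LF[21]=6
  step 11: row=6, L[6]='s', prepend. Next row=LF[6]=9
  step 12: row=9, L[9]='s', prepend. Next row=LF[9]=12
  step 13: row=12, L[12]='r', prepend. Next row=LF[12]=3
  step 14: row=3, L[3]='t', prepend. Next row=LF[3]=15
  step 15: row=15, L[15]='r', prepend. Next row=LF[15]=5
  step 16: row=5, L[5]='s', prepend. Next row=LF[5]=8
  step 17: row=8, L[8]='s', prepend. Next row=LF[8]=11
  step 18: row=11, L[11]='r', prepend. Next row=LF[11]=2
  step 19: row=2, L[2]='r', prepend. Next row=LF[2]=1
  step 20: row=1, L[1]='t', prepend. Next row=LF[1]=14
  step 21: row=14, L[14]='s', prepend. Next row=LF[14]=13
  step 22: row=13, L[13]='r', prepend. Next row=LF[13]=4
Reversed output: rstrrssrtrssrttttttss$

Answer: rstrrssrtrssrttttttss$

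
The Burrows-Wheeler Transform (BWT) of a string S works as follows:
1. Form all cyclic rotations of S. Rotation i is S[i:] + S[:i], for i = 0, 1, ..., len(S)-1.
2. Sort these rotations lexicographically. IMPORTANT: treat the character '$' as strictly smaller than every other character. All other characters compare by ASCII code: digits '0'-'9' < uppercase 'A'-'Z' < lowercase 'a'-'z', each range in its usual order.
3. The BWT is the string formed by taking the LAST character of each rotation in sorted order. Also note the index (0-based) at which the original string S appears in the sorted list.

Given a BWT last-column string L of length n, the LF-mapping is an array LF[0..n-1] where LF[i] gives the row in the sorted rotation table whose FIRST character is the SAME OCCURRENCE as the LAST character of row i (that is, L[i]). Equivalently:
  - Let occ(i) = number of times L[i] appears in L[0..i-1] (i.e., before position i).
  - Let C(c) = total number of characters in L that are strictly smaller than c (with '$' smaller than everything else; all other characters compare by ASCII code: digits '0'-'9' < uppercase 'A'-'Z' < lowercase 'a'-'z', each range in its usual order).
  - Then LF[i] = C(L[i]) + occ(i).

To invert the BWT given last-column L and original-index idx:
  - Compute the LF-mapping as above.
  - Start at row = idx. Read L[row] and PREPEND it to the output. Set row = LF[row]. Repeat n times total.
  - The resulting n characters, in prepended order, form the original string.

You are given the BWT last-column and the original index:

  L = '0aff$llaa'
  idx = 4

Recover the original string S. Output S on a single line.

Answer: alfalfa0$

Derivation:
LF mapping: 1 2 5 6 0 7 8 3 4
Walk LF starting at row 4, prepending L[row]:
  step 1: row=4, L[4]='$', prepend. Next row=LF[4]=0
  step 2: row=0, L[0]='0', prepend. Next row=LF[0]=1
  step 3: row=1, L[1]='a', prepend. Next row=LF[1]=2
  step 4: row=2, L[2]='f', prepend. Next row=LF[2]=5
  step 5: row=5, L[5]='l', prepend. Next row=LF[5]=7
  step 6: row=7, L[7]='a', prepend. Next row=LF[7]=3
  step 7: row=3, L[3]='f', prepend. Next row=LF[3]=6
  step 8: row=6, L[6]='l', prepend. Next row=LF[6]=8
  step 9: row=8, L[8]='a', prepend. Next row=LF[8]=4
Reversed output: alfalfa0$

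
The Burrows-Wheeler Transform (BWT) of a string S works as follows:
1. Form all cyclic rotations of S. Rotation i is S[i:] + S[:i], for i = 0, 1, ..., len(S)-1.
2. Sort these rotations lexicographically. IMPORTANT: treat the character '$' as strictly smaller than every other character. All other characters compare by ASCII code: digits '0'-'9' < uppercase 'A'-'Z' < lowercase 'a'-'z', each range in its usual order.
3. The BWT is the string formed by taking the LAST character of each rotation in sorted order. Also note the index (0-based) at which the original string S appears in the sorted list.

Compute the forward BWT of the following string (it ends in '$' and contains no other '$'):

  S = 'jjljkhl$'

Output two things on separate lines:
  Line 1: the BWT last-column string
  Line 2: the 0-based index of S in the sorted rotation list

Answer: lk$ljjhj
2

Derivation:
All 8 rotations (rotation i = S[i:]+S[:i]):
  rot[0] = jjljkhl$
  rot[1] = jljkhl$j
  rot[2] = ljkhl$jj
  rot[3] = jkhl$jjl
  rot[4] = khl$jjlj
  rot[5] = hl$jjljk
  rot[6] = l$jjljkh
  rot[7] = $jjljkhl
Sorted (with $ < everything):
  sorted[0] = $jjljkhl  (last char: 'l')
  sorted[1] = hl$jjljk  (last char: 'k')
  sorted[2] = jjljkhl$  (last char: '$')
  sorted[3] = jkhl$jjl  (last char: 'l')
  sorted[4] = jljkhl$j  (last char: 'j')
  sorted[5] = khl$jjlj  (last char: 'j')
  sorted[6] = l$jjljkh  (last char: 'h')
  sorted[7] = ljkhl$jj  (last char: 'j')
Last column: lk$ljjhj
Original string S is at sorted index 2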